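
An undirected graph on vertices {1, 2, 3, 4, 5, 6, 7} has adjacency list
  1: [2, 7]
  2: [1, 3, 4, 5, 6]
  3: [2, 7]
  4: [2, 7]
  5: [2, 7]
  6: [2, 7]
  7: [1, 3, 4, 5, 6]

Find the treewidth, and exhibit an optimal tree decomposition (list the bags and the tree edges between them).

Treewidth 2.
Bags: B1 = {2, 3, 7}  B2 = {2, 4, 7}  B3 = {2, 6, 7}  B4 = {2, 5, 7}  B5 = {1, 2, 7}
Tree: B1–B2, B2–B3, B3–B4, B4–B5

The largest bag has 3 vertices, giving width 2; this decomposition certifies tw(G) ≤ 2. For the lower bound, G contains the cycle 2–3–7–4–2, so G is not a forest; only forests have treewidth ≤ 1, hence tw(G) ≥ 2. The upper and lower bounds meet at 2, so that is the treewidth.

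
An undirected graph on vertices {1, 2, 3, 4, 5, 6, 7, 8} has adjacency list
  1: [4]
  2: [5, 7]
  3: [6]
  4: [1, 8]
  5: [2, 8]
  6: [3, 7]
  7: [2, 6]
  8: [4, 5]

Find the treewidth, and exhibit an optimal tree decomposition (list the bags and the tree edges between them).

Every bag has size at most 2, so the width is 2 − 1 = 1 and tw(G) ≤ 1. Since G has at least one edge (e.g. 3–6), it is not an edgeless graph, so tw(G) ≥ 1. The upper and lower bounds meet at 1, so that is the treewidth.

Treewidth 1.
Bags: B1 = {3, 6}  B2 = {6, 7}  B3 = {2, 7}  B4 = {2, 5}  B5 = {5, 8}  B6 = {4, 8}  B7 = {1, 4}
Tree: B1–B2, B2–B3, B3–B4, B4–B5, B5–B6, B6–B7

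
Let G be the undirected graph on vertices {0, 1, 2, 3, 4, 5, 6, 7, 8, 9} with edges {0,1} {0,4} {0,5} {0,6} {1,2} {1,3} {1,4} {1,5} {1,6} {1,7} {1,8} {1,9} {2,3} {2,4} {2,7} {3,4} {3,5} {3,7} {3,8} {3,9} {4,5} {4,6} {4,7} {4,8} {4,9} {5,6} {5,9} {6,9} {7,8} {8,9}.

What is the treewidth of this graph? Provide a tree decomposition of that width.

Every bag has size at most 5, so the width is 5 − 1 = 4 and tw(G) ≤ 4. Conversely, {0, 1, 4, 5, 6} is a clique of size 5, and the vertices of any clique must share a bag in every tree decomposition; so some bag has ≥ 5 vertices and tw(G) ≥ 4. Therefore the treewidth is 4.

Treewidth 4.
Bags: B1 = {1, 3, 4, 5, 9}  B2 = {1, 3, 4, 8, 9}  B3 = {1, 4, 5, 6, 9}  B4 = {1, 3, 4, 7, 8}  B5 = {0, 1, 4, 5, 6}  B6 = {1, 2, 3, 4, 7}
Tree: B1–B2, B1–B3, B2–B4, B3–B5, B4–B6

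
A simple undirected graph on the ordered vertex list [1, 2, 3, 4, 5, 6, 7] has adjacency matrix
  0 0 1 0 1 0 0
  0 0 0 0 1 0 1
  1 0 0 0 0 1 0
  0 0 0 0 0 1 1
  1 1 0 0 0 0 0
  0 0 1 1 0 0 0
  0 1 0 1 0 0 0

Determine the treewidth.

2

A width-2 tree decomposition is:
Bags: B1 = {4, 6, 7}  B2 = {2, 6, 7}  B3 = {2, 5, 6}  B4 = {1, 5, 6}  B5 = {1, 3, 6}
Tree: B1–B2, B2–B3, B3–B4, B4–B5
Every bag has size at most 3, so the width is 3 − 1 = 2 and tw(G) ≤ 2. Since 6–4–7–2–5–1–3–6 is a cycle in G, G is not acyclic. Forests are exactly the graphs of treewidth ≤ 1, so tw(G) ≥ 2. The upper and lower bounds meet at 2, so that is the treewidth.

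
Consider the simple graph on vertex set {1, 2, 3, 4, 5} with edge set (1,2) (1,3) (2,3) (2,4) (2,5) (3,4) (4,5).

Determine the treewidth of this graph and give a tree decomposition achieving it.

The largest bag has 3 vertices, giving width 2; this decomposition certifies tw(G) ≤ 2. For the lower bound, the 3 vertices {1, 2, 3} are pairwise adjacent, and any tree decomposition puts a clique entirely inside one bag — forcing width ≥ 2. Therefore the treewidth is 2.

Treewidth 2.
One such decomposition:
Bags: B1 = {2, 3, 4}  B2 = {1, 2, 3}  B3 = {2, 4, 5}
Tree: B1–B2, B1–B3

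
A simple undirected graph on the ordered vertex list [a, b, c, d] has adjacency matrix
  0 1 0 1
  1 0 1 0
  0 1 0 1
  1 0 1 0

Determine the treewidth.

A width-2 tree decomposition is:
Bags: B1 = {a, c, d}  B2 = {a, b, c}
Tree: B1–B2
Every bag has size at most 3, so the width is 3 − 1 = 2 and tw(G) ≤ 2. For the lower bound, G contains the cycle a–d–c–b–a, so G is not a forest; only forests have treewidth ≤ 1, hence tw(G) ≥ 2. The upper and lower bounds meet at 2, so that is the treewidth.

2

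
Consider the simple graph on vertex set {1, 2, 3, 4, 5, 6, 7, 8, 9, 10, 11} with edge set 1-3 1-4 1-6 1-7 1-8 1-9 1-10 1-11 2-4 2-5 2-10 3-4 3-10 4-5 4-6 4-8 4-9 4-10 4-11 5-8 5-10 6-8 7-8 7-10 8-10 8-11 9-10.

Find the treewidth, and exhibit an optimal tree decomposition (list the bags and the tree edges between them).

Treewidth 3.
One such decomposition:
Bags: B1 = {1, 4, 8, 10}  B2 = {1, 7, 8, 10}  B3 = {4, 5, 8, 10}  B4 = {2, 4, 5, 10}  B5 = {1, 3, 4, 10}  B6 = {1, 4, 6, 8}  B7 = {1, 4, 8, 11}  B8 = {1, 4, 9, 10}
Tree: B1–B2, B1–B3, B3–B4, B1–B5, B1–B6, B1–B7, B5–B8

Each bag holds 4 vertices, so the decomposition has width 3, which upper-bounds the treewidth. Conversely, {1, 4, 8, 10} is a clique of size 4, and the vertices of any clique must share a bag in every tree decomposition; so some bag has ≥ 4 vertices and tw(G) ≥ 3. Therefore the treewidth is 3.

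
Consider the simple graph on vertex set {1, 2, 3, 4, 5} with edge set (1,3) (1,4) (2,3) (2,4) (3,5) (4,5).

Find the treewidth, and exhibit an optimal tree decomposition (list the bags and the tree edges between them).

Treewidth 2.
Bags: B1 = {3, 4, 5}  B2 = {1, 3, 4}  B3 = {2, 3, 4}
Tree: B1–B2, B2–B3

Each bag holds 3 vertices, so the decomposition has width 2, which upper-bounds the treewidth. For the lower bound, G contains the cycle 4–5–3–1–4, so G is not a forest; only forests have treewidth ≤ 1, hence tw(G) ≥ 2. Hence tw(G) = 2 exactly.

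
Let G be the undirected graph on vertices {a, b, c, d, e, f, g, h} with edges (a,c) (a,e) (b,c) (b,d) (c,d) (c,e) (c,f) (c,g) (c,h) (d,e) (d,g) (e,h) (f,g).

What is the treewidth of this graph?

A width-2 tree decomposition is:
Bags: B1 = {c, e, h}  B2 = {a, c, e}  B3 = {c, d, e}  B4 = {c, d, g}  B5 = {b, c, d}  B6 = {c, f, g}
Tree: B1–B2, B1–B3, B3–B4, B4–B5, B4–B6
Each bag holds 3 vertices, so the decomposition has width 2, which upper-bounds the treewidth. Conversely, {c, d, g} is a clique of size 3, and the vertices of any clique must share a bag in every tree decomposition; so some bag has ≥ 3 vertices and tw(G) ≥ 2. Combining the bounds, tw(G) = 2.

2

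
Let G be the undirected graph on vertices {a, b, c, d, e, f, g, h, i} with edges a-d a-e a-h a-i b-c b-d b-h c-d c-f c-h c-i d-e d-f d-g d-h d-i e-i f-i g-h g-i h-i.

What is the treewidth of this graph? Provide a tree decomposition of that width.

Treewidth 3.
Bags: B1 = {c, d, h, i}  B2 = {c, d, f, i}  B3 = {a, d, h, i}  B4 = {b, c, d, h}  B5 = {a, d, e, i}  B6 = {d, g, h, i}
Tree: B1–B2, B1–B3, B1–B4, B3–B5, B1–B6

The largest bag has 4 vertices, giving width 3; this decomposition certifies tw(G) ≤ 3. For the lower bound, the 4 vertices {b, c, d, h} are pairwise adjacent, and any tree decomposition puts a clique entirely inside one bag — forcing width ≥ 3. Combining the bounds, tw(G) = 3.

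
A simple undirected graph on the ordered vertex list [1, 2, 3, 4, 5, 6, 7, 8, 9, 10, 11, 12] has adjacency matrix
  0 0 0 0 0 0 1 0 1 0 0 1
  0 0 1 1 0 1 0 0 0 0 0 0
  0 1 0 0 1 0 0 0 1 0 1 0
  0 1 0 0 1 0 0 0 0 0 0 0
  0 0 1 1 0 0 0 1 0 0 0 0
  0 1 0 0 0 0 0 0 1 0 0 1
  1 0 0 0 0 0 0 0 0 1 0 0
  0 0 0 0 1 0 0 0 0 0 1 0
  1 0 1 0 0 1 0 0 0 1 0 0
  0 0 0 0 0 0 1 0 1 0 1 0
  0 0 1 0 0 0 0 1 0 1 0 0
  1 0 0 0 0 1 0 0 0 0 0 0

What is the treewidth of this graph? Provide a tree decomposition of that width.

Each bag holds 4 vertices, so the decomposition has width 3, which upper-bounds the treewidth. For the lower bound: the 4 vertex sets {1,7,12}, {10}, {9}, {2,3,6,11} are disjoint, each induces a connected subgraph, and every pair is joined by at least one edge of G. Contracting each set to a single vertex therefore yields K_{4} as a minor, and since treewidth is minor-monotone, tw(G) ≥ tw(K_{4}) = 3. The upper and lower bounds meet at 3, so that is the treewidth.

Treewidth 3.
Bags: B1 = {1, 7, 10, 12}  B2 = {1, 9, 10, 12}  B3 = {6, 9, 10, 12}  B4 = {6, 9, 10, 11}  B5 = {3, 6, 9, 11}  B6 = {2, 3, 6, 11}  B7 = {2, 3, 8, 11}  B8 = {2, 3, 5, 8}  B9 = {2, 4, 5, 8}
Tree: B1–B2, B2–B3, B3–B4, B4–B5, B5–B6, B6–B7, B7–B8, B8–B9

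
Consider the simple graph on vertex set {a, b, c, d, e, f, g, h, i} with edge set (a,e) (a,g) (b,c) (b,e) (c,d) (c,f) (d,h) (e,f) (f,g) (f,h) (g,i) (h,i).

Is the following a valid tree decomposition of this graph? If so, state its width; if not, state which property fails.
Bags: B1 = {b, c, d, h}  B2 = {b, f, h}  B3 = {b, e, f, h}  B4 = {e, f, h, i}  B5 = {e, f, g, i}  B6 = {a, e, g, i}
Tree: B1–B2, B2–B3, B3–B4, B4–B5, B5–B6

A tree decomposition must satisfy three properties: every vertex lies in some bag; for every edge, both endpoints lie together in some bag; and for every vertex, the bags containing it form a connected subtree. Here edge (c,f) lies in no bag, so the decomposition is invalid.

No — edge (c,f) lies in no bag.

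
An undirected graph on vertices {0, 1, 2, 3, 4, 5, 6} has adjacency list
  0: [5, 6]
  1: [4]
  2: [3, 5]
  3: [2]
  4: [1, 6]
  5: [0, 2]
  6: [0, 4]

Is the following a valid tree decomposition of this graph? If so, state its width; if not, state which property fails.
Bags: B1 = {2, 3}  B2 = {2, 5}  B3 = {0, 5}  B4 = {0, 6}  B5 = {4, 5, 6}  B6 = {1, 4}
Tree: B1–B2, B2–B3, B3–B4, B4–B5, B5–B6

No — bags containing vertex 5 are not connected in the tree.

A tree decomposition must satisfy three properties: every vertex lies in some bag; for every edge, both endpoints lie together in some bag; and for every vertex, the bags containing it form a connected subtree. Here bags containing vertex 5 are not connected in the tree, so the decomposition is invalid.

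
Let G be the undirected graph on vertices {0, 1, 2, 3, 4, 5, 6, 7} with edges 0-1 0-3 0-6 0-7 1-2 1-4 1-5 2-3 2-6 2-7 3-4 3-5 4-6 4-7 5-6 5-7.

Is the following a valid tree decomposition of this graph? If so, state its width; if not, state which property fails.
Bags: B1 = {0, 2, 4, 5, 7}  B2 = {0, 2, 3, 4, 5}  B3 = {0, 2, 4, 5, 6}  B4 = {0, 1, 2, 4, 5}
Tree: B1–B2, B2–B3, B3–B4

Yes; width 4.

Every vertex of G appears in some bag (union = {0, 1, 2, 3, 4, 5, 6, 7}); every edge is covered by a bag; and for each vertex v the set of bags containing v is connected in the bag tree. The decomposition is therefore valid. The largest bag has 5 vertices, so the width is 4.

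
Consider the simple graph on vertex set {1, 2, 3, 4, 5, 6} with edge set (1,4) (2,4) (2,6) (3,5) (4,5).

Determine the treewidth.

A width-1 tree decomposition is:
Bags: B1 = {2, 4}  B2 = {4, 5}  B3 = {1, 4}  B4 = {3, 5}  B5 = {2, 6}
Tree: B1–B2, B2–B3, B2–B4, B1–B5
The largest bag has 2 vertices, giving width 1; this decomposition certifies tw(G) ≤ 1. Any graph with an edge has treewidth ≥ 1, and G has the edge 4–2. Therefore the treewidth is 1.

1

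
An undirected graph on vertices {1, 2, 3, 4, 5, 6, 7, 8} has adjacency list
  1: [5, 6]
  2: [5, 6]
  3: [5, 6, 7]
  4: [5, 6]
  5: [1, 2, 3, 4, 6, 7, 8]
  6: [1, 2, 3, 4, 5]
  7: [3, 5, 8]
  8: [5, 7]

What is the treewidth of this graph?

A width-2 tree decomposition is:
Bags: B1 = {3, 5, 6}  B2 = {3, 5, 7}  B3 = {2, 5, 6}  B4 = {4, 5, 6}  B5 = {5, 7, 8}  B6 = {1, 5, 6}
Tree: B1–B2, B1–B3, B3–B4, B2–B5, B4–B6
The largest bag has 3 vertices, giving width 2; this decomposition certifies tw(G) ≤ 2. For the lower bound, the 3 vertices {5, 7, 8} are pairwise adjacent, and any tree decomposition puts a clique entirely inside one bag — forcing width ≥ 2. Combining the bounds, tw(G) = 2.

2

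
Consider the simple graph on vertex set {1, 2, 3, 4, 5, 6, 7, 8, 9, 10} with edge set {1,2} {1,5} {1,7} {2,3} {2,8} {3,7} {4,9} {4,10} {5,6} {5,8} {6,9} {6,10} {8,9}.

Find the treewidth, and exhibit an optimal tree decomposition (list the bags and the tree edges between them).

Each bag holds 3 vertices, so the decomposition has width 2, which upper-bounds the treewidth. Since 10–4–9–6–10 is a cycle in G, G is not acyclic. Forests are exactly the graphs of treewidth ≤ 1, so tw(G) ≥ 2. Hence tw(G) = 2 exactly.

Treewidth 2.
Bags: B1 = {4, 6, 10}  B2 = {4, 6, 9}  B3 = {5, 6, 9}  B4 = {5, 8, 9}  B5 = {1, 5, 8}  B6 = {1, 2, 8}  B7 = {1, 2, 7}  B8 = {2, 3, 7}
Tree: B1–B2, B2–B3, B3–B4, B4–B5, B5–B6, B6–B7, B7–B8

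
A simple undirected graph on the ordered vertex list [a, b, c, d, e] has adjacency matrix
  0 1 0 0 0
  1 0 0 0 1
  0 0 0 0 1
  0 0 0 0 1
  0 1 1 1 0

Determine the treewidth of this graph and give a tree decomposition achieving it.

Treewidth 1.
One such decomposition:
Bags: B1 = {b, e}  B2 = {d, e}  B3 = {c, e}  B4 = {a, b}
Tree: B1–B2, B1–B3, B1–B4

Every bag has size at most 2, so the width is 2 − 1 = 1 and tw(G) ≤ 1. Any graph with an edge has treewidth ≥ 1, and G has the edge e–b. Hence tw(G) = 1 exactly.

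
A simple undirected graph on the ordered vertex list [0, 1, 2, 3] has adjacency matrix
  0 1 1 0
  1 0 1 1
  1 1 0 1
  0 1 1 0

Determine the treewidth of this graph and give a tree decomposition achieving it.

Each bag holds 3 vertices, so the decomposition has width 2, which upper-bounds the treewidth. For the lower bound, the 3 vertices {0, 1, 2} are pairwise adjacent, and any tree decomposition puts a clique entirely inside one bag — forcing width ≥ 2. Combining the bounds, tw(G) = 2.

Treewidth 2.
One optimal decomposition is:
Bags: B1 = {0, 1, 2}  B2 = {1, 2, 3}
Tree: B1–B2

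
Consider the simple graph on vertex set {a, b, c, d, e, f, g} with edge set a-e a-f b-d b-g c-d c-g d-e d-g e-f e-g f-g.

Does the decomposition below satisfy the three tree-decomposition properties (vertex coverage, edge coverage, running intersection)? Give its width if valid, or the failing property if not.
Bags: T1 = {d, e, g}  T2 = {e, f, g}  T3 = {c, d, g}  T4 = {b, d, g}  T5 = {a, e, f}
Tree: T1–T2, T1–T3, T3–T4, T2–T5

Vertex coverage: the bags together contain {a, b, c, d, e, f, g}, the full vertex set. Edge coverage: each edge of G has both endpoints in at least one bag. Running intersection: for every vertex, the bags containing it form a connected subtree. All three properties hold, so this is a valid tree decomposition of width max|bag| − 1 = 2, and hence tw(G) ≤ 2.

Yes; width 2.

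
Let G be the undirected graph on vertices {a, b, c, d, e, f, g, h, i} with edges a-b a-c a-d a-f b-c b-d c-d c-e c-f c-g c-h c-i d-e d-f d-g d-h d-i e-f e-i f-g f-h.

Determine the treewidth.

3

A width-3 tree decomposition is:
Bags: B1 = {a, c, d, f}  B2 = {a, b, c, d}  B3 = {c, d, e, f}  B4 = {c, d, e, i}  B5 = {c, d, f, h}  B6 = {c, d, f, g}
Tree: B1–B2, B1–B3, B3–B4, B3–B5, B5–B6
Every bag has size at most 4, so the width is 4 − 1 = 3 and tw(G) ≤ 3. Conversely, {c, d, f, g} is a clique of size 4, and the vertices of any clique must share a bag in every tree decomposition; so some bag has ≥ 4 vertices and tw(G) ≥ 3. The upper and lower bounds meet at 3, so that is the treewidth.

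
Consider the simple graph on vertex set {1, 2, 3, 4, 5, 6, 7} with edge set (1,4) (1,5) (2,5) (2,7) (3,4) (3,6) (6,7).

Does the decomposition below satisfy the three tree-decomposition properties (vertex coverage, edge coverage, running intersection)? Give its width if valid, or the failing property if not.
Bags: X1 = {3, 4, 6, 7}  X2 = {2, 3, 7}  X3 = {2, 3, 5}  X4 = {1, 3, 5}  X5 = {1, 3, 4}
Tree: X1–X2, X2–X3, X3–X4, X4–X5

No — bags containing vertex 4 are not connected in the tree.

A tree decomposition must satisfy three properties: every vertex lies in some bag; for every edge, both endpoints lie together in some bag; and for every vertex, the bags containing it form a connected subtree. Here bags containing vertex 4 are not connected in the tree, so the decomposition is invalid.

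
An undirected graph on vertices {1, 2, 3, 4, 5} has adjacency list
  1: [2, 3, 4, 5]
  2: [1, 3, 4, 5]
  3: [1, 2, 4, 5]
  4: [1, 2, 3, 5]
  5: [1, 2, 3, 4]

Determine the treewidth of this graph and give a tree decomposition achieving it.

With just one bag of size 5, the width is 5 − 1 = 4, so tw(G) ≤ 4. For the lower bound, the 5 vertices {1, 2, 3, 4, 5} are pairwise adjacent, and any tree decomposition puts a clique entirely inside one bag — forcing width ≥ 4. Hence tw(G) = 4 exactly.

Treewidth 4.
Bags: B1 = {1, 2, 3, 4, 5}
Tree: (single bag)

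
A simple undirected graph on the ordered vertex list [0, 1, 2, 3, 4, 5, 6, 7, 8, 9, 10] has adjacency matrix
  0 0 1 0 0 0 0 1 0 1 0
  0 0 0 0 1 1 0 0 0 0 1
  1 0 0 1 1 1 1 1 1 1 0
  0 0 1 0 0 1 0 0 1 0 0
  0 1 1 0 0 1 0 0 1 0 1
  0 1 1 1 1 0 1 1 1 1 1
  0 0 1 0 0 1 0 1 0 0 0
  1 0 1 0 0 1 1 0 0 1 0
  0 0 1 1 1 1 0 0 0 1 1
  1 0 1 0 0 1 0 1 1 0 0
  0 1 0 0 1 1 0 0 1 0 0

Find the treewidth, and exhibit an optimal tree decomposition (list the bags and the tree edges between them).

Treewidth 3.
Bags: B1 = {2, 5, 8, 9}  B2 = {2, 5, 7, 9}  B3 = {2, 4, 5, 8}  B4 = {4, 5, 8, 10}  B5 = {2, 5, 6, 7}  B6 = {1, 4, 5, 10}  B7 = {2, 3, 5, 8}  B8 = {0, 2, 7, 9}
Tree: B1–B2, B1–B3, B3–B4, B2–B5, B4–B6, B3–B7, B2–B8

Every bag has size at most 4, so the width is 4 − 1 = 3 and tw(G) ≤ 3. Conversely, {0, 2, 7, 9} is a clique of size 4, and the vertices of any clique must share a bag in every tree decomposition; so some bag has ≥ 4 vertices and tw(G) ≥ 3. The upper and lower bounds meet at 3, so that is the treewidth.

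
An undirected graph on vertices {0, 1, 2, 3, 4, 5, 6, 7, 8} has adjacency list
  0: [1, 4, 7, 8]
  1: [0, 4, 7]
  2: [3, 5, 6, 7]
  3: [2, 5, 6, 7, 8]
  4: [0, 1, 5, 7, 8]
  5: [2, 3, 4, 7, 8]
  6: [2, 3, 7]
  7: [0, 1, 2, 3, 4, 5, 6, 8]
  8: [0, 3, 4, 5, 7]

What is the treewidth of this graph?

3

A width-3 tree decomposition is:
Bags: B1 = {3, 5, 7, 8}  B2 = {4, 5, 7, 8}  B3 = {2, 3, 5, 7}  B4 = {2, 3, 6, 7}  B5 = {0, 4, 7, 8}  B6 = {0, 1, 4, 7}
Tree: B1–B2, B1–B3, B3–B4, B2–B5, B5–B6
Each bag holds 4 vertices, so the decomposition has width 3, which upper-bounds the treewidth. On the other hand G contains the 4-clique {0, 4, 7, 8}. A clique must lie in a single bag of any decomposition, so no decomposition can have width below 3. Combining the bounds, tw(G) = 3.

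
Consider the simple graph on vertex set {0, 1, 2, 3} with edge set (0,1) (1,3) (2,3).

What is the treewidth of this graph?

A width-1 tree decomposition is:
Bags: B1 = {2, 3}  B2 = {1, 3}  B3 = {0, 1}
Tree: B1–B2, B2–B3
Every bag has size at most 2, so the width is 2 − 1 = 1 and tw(G) ≤ 1. Since G has at least one edge (e.g. 2–3), it is not an edgeless graph, so tw(G) ≥ 1. The upper and lower bounds meet at 1, so that is the treewidth.

1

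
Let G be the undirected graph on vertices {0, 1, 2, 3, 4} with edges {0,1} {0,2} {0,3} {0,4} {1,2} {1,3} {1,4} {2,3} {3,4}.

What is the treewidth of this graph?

3

A width-3 tree decomposition is:
Bags: B1 = {0, 1, 3, 4}  B2 = {0, 1, 2, 3}
Tree: B1–B2
Every bag has size at most 4, so the width is 4 − 1 = 3 and tw(G) ≤ 3. On the other hand G contains the 4-clique {0, 1, 2, 3}. A clique must lie in a single bag of any decomposition, so no decomposition can have width below 3. Combining the bounds, tw(G) = 3.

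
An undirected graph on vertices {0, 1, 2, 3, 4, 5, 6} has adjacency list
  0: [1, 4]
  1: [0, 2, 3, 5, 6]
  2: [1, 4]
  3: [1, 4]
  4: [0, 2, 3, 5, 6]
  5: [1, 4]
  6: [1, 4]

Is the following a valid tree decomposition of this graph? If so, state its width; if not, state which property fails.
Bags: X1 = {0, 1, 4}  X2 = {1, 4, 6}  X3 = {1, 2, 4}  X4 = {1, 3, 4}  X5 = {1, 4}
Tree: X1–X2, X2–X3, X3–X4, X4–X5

No — vertex 5 appears in no bag.

A tree decomposition must satisfy three properties: every vertex lies in some bag; for every edge, both endpoints lie together in some bag; and for every vertex, the bags containing it form a connected subtree. Here vertex 5 appears in no bag, so the decomposition is invalid.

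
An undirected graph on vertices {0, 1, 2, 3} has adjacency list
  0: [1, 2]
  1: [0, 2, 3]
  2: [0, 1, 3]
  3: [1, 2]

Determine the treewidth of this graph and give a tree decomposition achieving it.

Treewidth 2.
One such decomposition:
Bags: B1 = {1, 2, 3}  B2 = {0, 1, 2}
Tree: B1–B2

Each bag holds 3 vertices, so the decomposition has width 2, which upper-bounds the treewidth. Conversely, {0, 1, 2} is a clique of size 3, and the vertices of any clique must share a bag in every tree decomposition; so some bag has ≥ 3 vertices and tw(G) ≥ 2. The upper and lower bounds meet at 2, so that is the treewidth.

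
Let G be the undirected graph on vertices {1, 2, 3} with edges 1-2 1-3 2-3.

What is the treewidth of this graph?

A width-2 tree decomposition is:
Bags: B1 = {1, 2, 3}
Tree: (single bag)
With just one bag of size 3, the width is 3 − 1 = 2, so tw(G) ≤ 2. On the other hand G contains the 3-clique {1, 2, 3}. A clique must lie in a single bag of any decomposition, so no decomposition can have width below 2. The upper and lower bounds meet at 2, so that is the treewidth.

2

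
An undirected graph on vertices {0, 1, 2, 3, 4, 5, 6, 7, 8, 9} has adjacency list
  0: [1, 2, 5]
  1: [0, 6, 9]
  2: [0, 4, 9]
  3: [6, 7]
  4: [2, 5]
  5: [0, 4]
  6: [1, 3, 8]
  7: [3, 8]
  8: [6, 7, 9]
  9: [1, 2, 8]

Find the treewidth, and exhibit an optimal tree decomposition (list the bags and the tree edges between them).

Treewidth 2.
One such decomposition:
Bags: B1 = {3, 6, 7}  B2 = {6, 7, 8}  B3 = {1, 6, 8}  B4 = {1, 8, 9}  B5 = {0, 1, 9}  B6 = {0, 2, 9}  B7 = {0, 2, 5}  B8 = {2, 4, 5}
Tree: B1–B2, B2–B3, B3–B4, B4–B5, B5–B6, B6–B7, B7–B8

Every bag has size at most 3, so the width is 3 − 1 = 2 and tw(G) ≤ 2. Since 3–7–8–6–3 is a cycle in G, G is not acyclic. Forests are exactly the graphs of treewidth ≤ 1, so tw(G) ≥ 2. Therefore the treewidth is 2.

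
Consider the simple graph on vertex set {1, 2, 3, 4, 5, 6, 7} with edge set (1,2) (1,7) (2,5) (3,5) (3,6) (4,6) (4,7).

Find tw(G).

A width-2 tree decomposition is:
Bags: B1 = {2, 3, 5}  B2 = {2, 3, 6}  B3 = {2, 4, 6}  B4 = {2, 4, 7}  B5 = {1, 2, 7}
Tree: B1–B2, B2–B3, B3–B4, B4–B5
The largest bag has 3 vertices, giving width 2; this decomposition certifies tw(G) ≤ 2. Since 2–5–3–6–4–7–1–2 is a cycle in G, G is not acyclic. Forests are exactly the graphs of treewidth ≤ 1, so tw(G) ≥ 2. Combining the bounds, tw(G) = 2.

2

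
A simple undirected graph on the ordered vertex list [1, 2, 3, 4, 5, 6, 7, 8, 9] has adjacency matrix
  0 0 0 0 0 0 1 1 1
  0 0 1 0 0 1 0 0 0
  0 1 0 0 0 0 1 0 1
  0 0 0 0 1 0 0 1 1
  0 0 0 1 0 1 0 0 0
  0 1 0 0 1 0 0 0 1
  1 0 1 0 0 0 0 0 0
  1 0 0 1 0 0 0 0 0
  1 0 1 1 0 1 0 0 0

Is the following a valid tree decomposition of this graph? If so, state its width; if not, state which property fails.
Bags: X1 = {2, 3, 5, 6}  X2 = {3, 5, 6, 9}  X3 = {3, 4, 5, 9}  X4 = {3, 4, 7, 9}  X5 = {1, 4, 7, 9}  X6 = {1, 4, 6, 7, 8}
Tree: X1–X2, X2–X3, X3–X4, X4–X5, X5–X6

No — bags containing vertex 6 are not connected in the tree.

A tree decomposition must satisfy three properties: every vertex lies in some bag; for every edge, both endpoints lie together in some bag; and for every vertex, the bags containing it form a connected subtree. Here bags containing vertex 6 are not connected in the tree, so the decomposition is invalid.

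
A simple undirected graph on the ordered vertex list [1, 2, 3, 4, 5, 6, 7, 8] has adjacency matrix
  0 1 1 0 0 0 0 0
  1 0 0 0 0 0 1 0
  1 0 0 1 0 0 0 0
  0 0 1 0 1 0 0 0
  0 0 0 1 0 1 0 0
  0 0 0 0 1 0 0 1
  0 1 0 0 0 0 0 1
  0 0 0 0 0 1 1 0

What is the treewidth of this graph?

2

A width-2 tree decomposition is:
Bags: B1 = {4, 5, 6}  B2 = {4, 6, 8}  B3 = {4, 7, 8}  B4 = {2, 4, 7}  B5 = {1, 2, 4}  B6 = {1, 3, 4}
Tree: B1–B2, B2–B3, B3–B4, B4–B5, B5–B6
Each bag holds 3 vertices, so the decomposition has width 2, which upper-bounds the treewidth. The edges 4–5–6–8–7–2–1–3–4 form a cycle, so G is not a tree and its treewidth is at least 2. Therefore the treewidth is 2.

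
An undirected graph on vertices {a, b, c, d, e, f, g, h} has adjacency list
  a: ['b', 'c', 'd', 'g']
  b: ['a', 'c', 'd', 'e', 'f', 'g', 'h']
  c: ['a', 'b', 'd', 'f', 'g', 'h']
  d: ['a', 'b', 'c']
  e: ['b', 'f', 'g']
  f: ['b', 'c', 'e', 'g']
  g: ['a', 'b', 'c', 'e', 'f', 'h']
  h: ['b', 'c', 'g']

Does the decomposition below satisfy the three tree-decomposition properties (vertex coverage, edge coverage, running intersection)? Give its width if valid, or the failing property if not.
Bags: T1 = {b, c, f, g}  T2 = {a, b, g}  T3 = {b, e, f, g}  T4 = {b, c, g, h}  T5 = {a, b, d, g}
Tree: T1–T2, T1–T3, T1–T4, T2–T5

A tree decomposition must satisfy three properties: every vertex lies in some bag; for every edge, both endpoints lie together in some bag; and for every vertex, the bags containing it form a connected subtree. Here edge (c,a) lies in no bag, so the decomposition is invalid.

No — edge (c,a) lies in no bag.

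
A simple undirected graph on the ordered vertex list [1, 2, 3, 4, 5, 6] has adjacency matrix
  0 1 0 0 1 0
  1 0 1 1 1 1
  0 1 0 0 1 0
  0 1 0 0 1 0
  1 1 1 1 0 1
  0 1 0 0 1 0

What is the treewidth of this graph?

A width-2 tree decomposition is:
Bags: B1 = {2, 3, 5}  B2 = {2, 4, 5}  B3 = {2, 5, 6}  B4 = {1, 2, 5}
Tree: B1–B2, B2–B3, B3–B4
Every bag has size at most 3, so the width is 3 − 1 = 2 and tw(G) ≤ 2. On the other hand G contains the 3-clique {1, 2, 5}. A clique must lie in a single bag of any decomposition, so no decomposition can have width below 2. The upper and lower bounds meet at 2, so that is the treewidth.

2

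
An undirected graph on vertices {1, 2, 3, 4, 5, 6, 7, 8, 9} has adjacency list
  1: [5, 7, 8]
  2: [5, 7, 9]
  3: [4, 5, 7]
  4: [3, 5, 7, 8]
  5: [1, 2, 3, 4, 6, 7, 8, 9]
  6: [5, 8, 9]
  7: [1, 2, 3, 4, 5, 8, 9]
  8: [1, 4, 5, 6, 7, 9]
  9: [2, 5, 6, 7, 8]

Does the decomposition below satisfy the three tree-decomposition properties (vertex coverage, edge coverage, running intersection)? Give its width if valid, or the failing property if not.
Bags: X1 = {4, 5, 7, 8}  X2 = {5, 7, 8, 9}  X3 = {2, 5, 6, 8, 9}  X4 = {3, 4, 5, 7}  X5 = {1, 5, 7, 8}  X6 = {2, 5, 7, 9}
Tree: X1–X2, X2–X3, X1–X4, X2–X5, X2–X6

No — bags containing vertex 2 are not connected in the tree.

A tree decomposition must satisfy three properties: every vertex lies in some bag; for every edge, both endpoints lie together in some bag; and for every vertex, the bags containing it form a connected subtree. Here bags containing vertex 2 are not connected in the tree, so the decomposition is invalid.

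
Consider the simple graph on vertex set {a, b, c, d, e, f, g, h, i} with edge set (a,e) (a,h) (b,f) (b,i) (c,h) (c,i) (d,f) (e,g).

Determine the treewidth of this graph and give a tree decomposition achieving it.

Every bag has size at most 2, so the width is 2 − 1 = 1 and tw(G) ≤ 1. Since G has at least one edge (e.g. g–e), it is not an edgeless graph, so tw(G) ≥ 1. Hence tw(G) = 1 exactly.

Treewidth 1.
Bags: B1 = {e, g}  B2 = {a, e}  B3 = {a, h}  B4 = {c, h}  B5 = {c, i}  B6 = {b, i}  B7 = {b, f}  B8 = {d, f}
Tree: B1–B2, B2–B3, B3–B4, B4–B5, B5–B6, B6–B7, B7–B8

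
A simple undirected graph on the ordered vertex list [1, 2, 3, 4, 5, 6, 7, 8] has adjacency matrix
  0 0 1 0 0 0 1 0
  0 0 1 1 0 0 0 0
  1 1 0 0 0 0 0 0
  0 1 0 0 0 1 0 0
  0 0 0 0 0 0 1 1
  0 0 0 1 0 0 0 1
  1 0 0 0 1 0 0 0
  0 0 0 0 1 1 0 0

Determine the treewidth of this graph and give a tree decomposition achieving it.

Every bag has size at most 3, so the width is 3 − 1 = 2 and tw(G) ≤ 2. Since 8–5–7–1–3–2–4–6–8 is a cycle in G, G is not acyclic. Forests are exactly the graphs of treewidth ≤ 1, so tw(G) ≥ 2. Hence tw(G) = 2 exactly.

Treewidth 2.
One such decomposition:
Bags: B1 = {5, 7, 8}  B2 = {1, 7, 8}  B3 = {1, 3, 8}  B4 = {2, 3, 8}  B5 = {2, 4, 8}  B6 = {4, 6, 8}
Tree: B1–B2, B2–B3, B3–B4, B4–B5, B5–B6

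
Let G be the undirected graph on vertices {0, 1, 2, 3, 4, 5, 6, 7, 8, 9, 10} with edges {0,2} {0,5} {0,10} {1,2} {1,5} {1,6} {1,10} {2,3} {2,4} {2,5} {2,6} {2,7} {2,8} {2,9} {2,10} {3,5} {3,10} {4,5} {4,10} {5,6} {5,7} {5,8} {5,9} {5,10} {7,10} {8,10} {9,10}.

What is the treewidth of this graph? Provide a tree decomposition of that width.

Every bag has size at most 4, so the width is 4 − 1 = 3 and tw(G) ≤ 3. Conversely, {0, 2, 5, 10} is a clique of size 4, and the vertices of any clique must share a bag in every tree decomposition; so some bag has ≥ 4 vertices and tw(G) ≥ 3. The upper and lower bounds meet at 3, so that is the treewidth.

Treewidth 3.
One optimal decomposition is:
Bags: B1 = {2, 3, 5, 10}  B2 = {2, 5, 7, 10}  B3 = {2, 5, 9, 10}  B4 = {1, 2, 5, 10}  B5 = {0, 2, 5, 10}  B6 = {2, 5, 8, 10}  B7 = {1, 2, 5, 6}  B8 = {2, 4, 5, 10}
Tree: B1–B2, B1–B3, B1–B4, B1–B5, B2–B6, B4–B7, B2–B8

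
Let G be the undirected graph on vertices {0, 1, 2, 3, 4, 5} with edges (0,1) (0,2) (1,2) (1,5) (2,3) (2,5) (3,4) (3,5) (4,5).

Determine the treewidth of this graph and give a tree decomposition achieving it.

Every bag has size at most 3, so the width is 3 − 1 = 2 and tw(G) ≤ 2. Conversely, {0, 1, 2} is a clique of size 3, and the vertices of any clique must share a bag in every tree decomposition; so some bag has ≥ 3 vertices and tw(G) ≥ 2. Therefore the treewidth is 2.

Treewidth 2.
Bags: B1 = {2, 3, 5}  B2 = {1, 2, 5}  B3 = {3, 4, 5}  B4 = {0, 1, 2}
Tree: B1–B2, B1–B3, B2–B4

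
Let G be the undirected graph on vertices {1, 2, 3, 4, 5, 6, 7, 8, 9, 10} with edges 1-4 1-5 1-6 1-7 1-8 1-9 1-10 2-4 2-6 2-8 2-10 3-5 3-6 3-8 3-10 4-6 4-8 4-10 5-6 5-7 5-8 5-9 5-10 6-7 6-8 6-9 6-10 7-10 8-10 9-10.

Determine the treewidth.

4

A width-4 tree decomposition is:
Bags: B1 = {1, 5, 6, 8, 10}  B2 = {1, 4, 6, 8, 10}  B3 = {1, 5, 6, 9, 10}  B4 = {2, 4, 6, 8, 10}  B5 = {3, 5, 6, 8, 10}  B6 = {1, 5, 6, 7, 10}
Tree: B1–B2, B1–B3, B2–B4, B1–B5, B3–B6
Every bag has size at most 5, so the width is 5 − 1 = 4 and tw(G) ≤ 4. On the other hand G contains the 5-clique {1, 4, 6, 8, 10}. A clique must lie in a single bag of any decomposition, so no decomposition can have width below 4. Combining the bounds, tw(G) = 4.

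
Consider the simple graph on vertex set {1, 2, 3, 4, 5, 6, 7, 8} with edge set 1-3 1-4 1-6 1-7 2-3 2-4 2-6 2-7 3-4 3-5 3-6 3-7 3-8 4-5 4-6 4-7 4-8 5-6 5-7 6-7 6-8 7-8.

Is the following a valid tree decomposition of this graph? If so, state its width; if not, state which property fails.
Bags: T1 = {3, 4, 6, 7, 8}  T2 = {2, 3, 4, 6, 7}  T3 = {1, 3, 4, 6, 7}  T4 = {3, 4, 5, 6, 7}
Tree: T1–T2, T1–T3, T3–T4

Yes; width 4.

Vertex coverage: the bags together contain {1, 2, 3, 4, 5, 6, 7, 8}, the full vertex set. Edge coverage: each edge of G has both endpoints in at least one bag. Running intersection: for every vertex, the bags containing it form a connected subtree. All three properties hold, so this is a valid tree decomposition of width max|bag| − 1 = 4, and hence tw(G) ≤ 4.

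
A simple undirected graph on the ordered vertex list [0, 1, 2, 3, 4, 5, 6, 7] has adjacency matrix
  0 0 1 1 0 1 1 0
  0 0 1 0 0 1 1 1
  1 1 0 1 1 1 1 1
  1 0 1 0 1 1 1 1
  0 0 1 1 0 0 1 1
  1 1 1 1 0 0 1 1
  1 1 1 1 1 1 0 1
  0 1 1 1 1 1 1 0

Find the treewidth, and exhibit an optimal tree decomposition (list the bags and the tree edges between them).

Every bag has size at most 5, so the width is 5 − 1 = 4 and tw(G) ≤ 4. Conversely, {1, 2, 5, 6, 7} is a clique of size 5, and the vertices of any clique must share a bag in every tree decomposition; so some bag has ≥ 5 vertices and tw(G) ≥ 4. The upper and lower bounds meet at 4, so that is the treewidth.

Treewidth 4.
One such decomposition:
Bags: B1 = {2, 3, 5, 6, 7}  B2 = {0, 2, 3, 5, 6}  B3 = {1, 2, 5, 6, 7}  B4 = {2, 3, 4, 6, 7}
Tree: B1–B2, B1–B3, B1–B4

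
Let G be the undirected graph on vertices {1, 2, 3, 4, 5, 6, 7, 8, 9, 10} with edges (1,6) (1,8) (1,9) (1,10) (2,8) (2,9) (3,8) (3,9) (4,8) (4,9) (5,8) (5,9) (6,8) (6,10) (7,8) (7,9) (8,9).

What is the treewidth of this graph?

A width-2 tree decomposition is:
Bags: B1 = {1, 6, 8}  B2 = {1, 8, 9}  B3 = {4, 8, 9}  B4 = {5, 8, 9}  B5 = {7, 8, 9}  B6 = {3, 8, 9}  B7 = {1, 6, 10}  B8 = {2, 8, 9}
Tree: B1–B2, B2–B3, B2–B4, B3–B5, B3–B6, B1–B7, B5–B8
The largest bag has 3 vertices, giving width 2; this decomposition certifies tw(G) ≤ 2. On the other hand G contains the 3-clique {1, 8, 9}. A clique must lie in a single bag of any decomposition, so no decomposition can have width below 2. Therefore the treewidth is 2.

2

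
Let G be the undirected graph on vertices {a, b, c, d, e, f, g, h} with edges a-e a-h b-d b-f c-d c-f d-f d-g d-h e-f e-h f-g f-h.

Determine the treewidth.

A width-2 tree decomposition is:
Bags: B1 = {d, f, h}  B2 = {b, d, f}  B3 = {e, f, h}  B4 = {c, d, f}  B5 = {a, e, h}  B6 = {d, f, g}
Tree: B1–B2, B1–B3, B2–B4, B3–B5, B2–B6
The largest bag has 3 vertices, giving width 2; this decomposition certifies tw(G) ≤ 2. Conversely, {a, e, h} is a clique of size 3, and the vertices of any clique must share a bag in every tree decomposition; so some bag has ≥ 3 vertices and tw(G) ≥ 2. Combining the bounds, tw(G) = 2.

2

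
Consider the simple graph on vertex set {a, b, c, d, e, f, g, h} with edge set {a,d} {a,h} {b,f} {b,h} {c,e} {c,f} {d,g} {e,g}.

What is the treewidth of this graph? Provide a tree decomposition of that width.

Treewidth 2.
One optimal decomposition is:
Bags: B1 = {a, d, h}  B2 = {b, d, h}  B3 = {b, d, f}  B4 = {c, d, f}  B5 = {c, d, e}  B6 = {d, e, g}
Tree: B1–B2, B2–B3, B3–B4, B4–B5, B5–B6

Every bag has size at most 3, so the width is 3 − 1 = 2 and tw(G) ≤ 2. Since d–a–h–b–f–c–e–g–d is a cycle in G, G is not acyclic. Forests are exactly the graphs of treewidth ≤ 1, so tw(G) ≥ 2. The upper and lower bounds meet at 2, so that is the treewidth.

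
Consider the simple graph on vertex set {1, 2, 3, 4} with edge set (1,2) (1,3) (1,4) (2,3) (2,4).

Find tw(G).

2

A width-2 tree decomposition is:
Bags: B1 = {1, 2, 3}  B2 = {1, 2, 4}
Tree: B1–B2
Each bag holds 3 vertices, so the decomposition has width 2, which upper-bounds the treewidth. On the other hand G contains the 3-clique {1, 2, 3}. A clique must lie in a single bag of any decomposition, so no decomposition can have width below 2. Hence tw(G) = 2 exactly.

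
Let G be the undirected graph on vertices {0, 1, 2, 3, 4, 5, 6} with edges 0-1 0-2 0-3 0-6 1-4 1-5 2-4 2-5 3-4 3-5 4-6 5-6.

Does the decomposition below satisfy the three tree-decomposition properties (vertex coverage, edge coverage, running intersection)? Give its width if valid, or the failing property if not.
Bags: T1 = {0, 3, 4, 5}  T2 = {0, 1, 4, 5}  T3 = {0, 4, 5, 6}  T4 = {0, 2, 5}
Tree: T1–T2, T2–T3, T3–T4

No — edge (4,2) lies in no bag.

A tree decomposition must satisfy three properties: every vertex lies in some bag; for every edge, both endpoints lie together in some bag; and for every vertex, the bags containing it form a connected subtree. Here edge (4,2) lies in no bag, so the decomposition is invalid.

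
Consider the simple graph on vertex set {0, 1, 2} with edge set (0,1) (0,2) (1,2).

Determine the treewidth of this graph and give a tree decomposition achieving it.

Treewidth 2.
One optimal decomposition is:
Bags: B1 = {0, 1, 2}
Tree: (single bag)

With just one bag of size 3, the width is 3 − 1 = 2, so tw(G) ≤ 2. On the other hand G contains the 3-clique {0, 1, 2}. A clique must lie in a single bag of any decomposition, so no decomposition can have width below 2. Therefore the treewidth is 2.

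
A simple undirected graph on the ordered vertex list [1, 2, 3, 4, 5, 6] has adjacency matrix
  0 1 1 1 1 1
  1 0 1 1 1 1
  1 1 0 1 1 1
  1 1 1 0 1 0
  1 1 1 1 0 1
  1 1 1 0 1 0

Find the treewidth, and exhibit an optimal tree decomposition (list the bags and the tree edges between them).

Treewidth 4.
One such decomposition:
Bags: B1 = {1, 2, 3, 4, 5}  B2 = {1, 2, 3, 5, 6}
Tree: B1–B2

Each bag holds 5 vertices, so the decomposition has width 4, which upper-bounds the treewidth. Conversely, {1, 2, 3, 4, 5} is a clique of size 5, and the vertices of any clique must share a bag in every tree decomposition; so some bag has ≥ 5 vertices and tw(G) ≥ 4. The upper and lower bounds meet at 4, so that is the treewidth.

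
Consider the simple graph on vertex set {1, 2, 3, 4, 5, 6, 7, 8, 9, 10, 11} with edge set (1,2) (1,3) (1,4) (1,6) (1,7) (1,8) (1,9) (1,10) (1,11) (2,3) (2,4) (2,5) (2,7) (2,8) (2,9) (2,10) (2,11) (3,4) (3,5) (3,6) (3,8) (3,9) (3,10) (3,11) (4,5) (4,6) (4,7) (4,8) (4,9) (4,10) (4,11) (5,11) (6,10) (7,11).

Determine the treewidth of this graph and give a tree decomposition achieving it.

Treewidth 4.
One optimal decomposition is:
Bags: B1 = {1, 2, 3, 4, 11}  B2 = {1, 2, 3, 4, 10}  B3 = {1, 3, 4, 6, 10}  B4 = {1, 2, 3, 4, 9}  B5 = {1, 2, 3, 4, 8}  B6 = {1, 2, 4, 7, 11}  B7 = {2, 3, 4, 5, 11}
Tree: B1–B2, B2–B3, B2–B4, B4–B5, B1–B6, B1–B7

Every bag has size at most 5, so the width is 5 − 1 = 4 and tw(G) ≤ 4. On the other hand G contains the 5-clique {1, 2, 3, 4, 8}. A clique must lie in a single bag of any decomposition, so no decomposition can have width below 4. Combining the bounds, tw(G) = 4.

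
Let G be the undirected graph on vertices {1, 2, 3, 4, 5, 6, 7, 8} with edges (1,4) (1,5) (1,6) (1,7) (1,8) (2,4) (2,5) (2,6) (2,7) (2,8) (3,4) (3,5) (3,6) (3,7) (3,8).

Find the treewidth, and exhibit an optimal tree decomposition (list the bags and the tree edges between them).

Every bag has size at most 4, so the width is 4 − 1 = 3 and tw(G) ≤ 3. For the lower bound: the 4 vertex sets {2,4}, {3,5}, {1}, {7} are disjoint, each induces a connected subgraph, and every pair is joined by at least one edge of G. Contracting each set to a single vertex therefore yields K_{4} as a minor, and since treewidth is minor-monotone, tw(G) ≥ tw(K_{4}) = 3. Combining the bounds, tw(G) = 3.

Treewidth 3.
One optimal decomposition is:
Bags: B1 = {1, 2, 3, 4}  B2 = {1, 2, 3, 5}  B3 = {1, 2, 3, 7}  B4 = {1, 2, 3, 8}  B5 = {1, 2, 3, 6}
Tree: B1–B2, B2–B3, B3–B4, B4–B5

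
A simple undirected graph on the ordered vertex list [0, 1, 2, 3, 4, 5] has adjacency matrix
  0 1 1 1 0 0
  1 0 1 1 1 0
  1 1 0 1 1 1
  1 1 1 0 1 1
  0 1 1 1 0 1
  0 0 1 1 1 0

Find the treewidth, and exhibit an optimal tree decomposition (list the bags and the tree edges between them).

The largest bag has 4 vertices, giving width 3; this decomposition certifies tw(G) ≤ 3. For the lower bound, the 4 vertices {0, 1, 2, 3} are pairwise adjacent, and any tree decomposition puts a clique entirely inside one bag — forcing width ≥ 3. Hence tw(G) = 3 exactly.

Treewidth 3.
One optimal decomposition is:
Bags: B1 = {0, 1, 2, 3}  B2 = {1, 2, 3, 4}  B3 = {2, 3, 4, 5}
Tree: B1–B2, B2–B3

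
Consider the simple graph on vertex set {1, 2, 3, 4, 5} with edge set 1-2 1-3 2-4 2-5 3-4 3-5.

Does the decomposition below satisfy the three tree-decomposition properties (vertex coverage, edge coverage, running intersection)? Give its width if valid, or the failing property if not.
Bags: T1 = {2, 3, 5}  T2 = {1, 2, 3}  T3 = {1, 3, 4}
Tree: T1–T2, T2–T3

A tree decomposition must satisfy three properties: every vertex lies in some bag; for every edge, both endpoints lie together in some bag; and for every vertex, the bags containing it form a connected subtree. Here edge (2,4) lies in no bag, so the decomposition is invalid.

No — edge (2,4) lies in no bag.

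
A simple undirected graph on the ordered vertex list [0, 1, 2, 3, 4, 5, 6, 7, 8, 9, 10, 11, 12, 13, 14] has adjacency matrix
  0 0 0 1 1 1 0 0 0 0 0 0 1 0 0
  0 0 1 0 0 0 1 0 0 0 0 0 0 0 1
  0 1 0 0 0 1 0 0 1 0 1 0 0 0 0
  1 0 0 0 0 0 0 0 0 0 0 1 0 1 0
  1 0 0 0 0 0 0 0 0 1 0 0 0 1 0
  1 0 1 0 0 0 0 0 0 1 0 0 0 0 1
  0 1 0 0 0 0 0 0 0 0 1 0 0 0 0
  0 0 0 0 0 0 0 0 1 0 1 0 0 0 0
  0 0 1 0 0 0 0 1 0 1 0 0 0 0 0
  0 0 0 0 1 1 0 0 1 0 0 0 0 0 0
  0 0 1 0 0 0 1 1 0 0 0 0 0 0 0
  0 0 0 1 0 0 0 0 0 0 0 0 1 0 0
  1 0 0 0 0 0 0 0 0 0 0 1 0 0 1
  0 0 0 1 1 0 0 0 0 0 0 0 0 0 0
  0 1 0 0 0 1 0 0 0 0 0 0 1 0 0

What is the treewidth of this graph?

3

A width-3 tree decomposition is:
Bags: B1 = {6, 7, 8, 10}  B2 = {2, 6, 8, 10}  B3 = {1, 2, 6, 8}  B4 = {1, 2, 8, 9}  B5 = {1, 2, 5, 9}  B6 = {1, 5, 9, 14}  B7 = {4, 5, 9, 14}  B8 = {0, 4, 5, 14}  B9 = {0, 4, 12, 14}  B10 = {0, 4, 12, 13}  B11 = {0, 3, 12, 13}  B12 = {3, 11, 12, 13}
Tree: B1–B2, B2–B3, B3–B4, B4–B5, B5–B6, B6–B7, B7–B8, B8–B9, B9–B10, B10–B11, B11–B12
The largest bag has 4 vertices, giving width 3; this decomposition certifies tw(G) ≤ 3. For the lower bound: the 4 vertex sets {6,7,10}, {8}, {2}, {1,5,9,14} are disjoint, each induces a connected subgraph, and every pair is joined by at least one edge of G. Contracting each set to a single vertex therefore yields K_{4} as a minor, and since treewidth is minor-monotone, tw(G) ≥ tw(K_{4}) = 3. The upper and lower bounds meet at 3, so that is the treewidth.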